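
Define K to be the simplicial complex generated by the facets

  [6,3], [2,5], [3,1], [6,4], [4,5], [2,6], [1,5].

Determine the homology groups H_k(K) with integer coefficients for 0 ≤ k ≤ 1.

Fix the vertex order 1 < 2 < 3 < 4 < 5 < 6 and write every simplex with vertices in increasing order. Then dim K = 1 and the simplices of K are:

  0-simplices (6): [1], [2], [3], [4], [5], [6]
  1-simplices (7): [1,3], [1,5], [2,5], [2,6], [3,6], [4,5], [4,6]

giving chain groups C_0 ≅ Z^6, C_1 ≅ Z^7.

Boundary ∂_1: C_1 → C_0 sends each edge [p,q] (with p < q) to q − p.
This gives a 6×7 integer matrix of rank 5; reducing to Smith normal form yields diagonal entries (1,1,1,1,1).

Now H_k = ker ∂_k / im ∂_{k+1}, so:

  H_0: rank C_0 − rank ∂_1 = 6 − 5 = 1, and the invariant factors of ∂_1 are all 1, so H_0 = Z.
  H_1: rank ker ∂_1 − rank ∂_2 = (7 − 5) − 0 = 2, and there is no ∂_2, so H_1 = Z^2.

As a check, the Euler characteristic is 6 − 7 = -1, which agrees with 1 − 2 = -1.

H_0 ≅ Z,  H_1 ≅ Z^2.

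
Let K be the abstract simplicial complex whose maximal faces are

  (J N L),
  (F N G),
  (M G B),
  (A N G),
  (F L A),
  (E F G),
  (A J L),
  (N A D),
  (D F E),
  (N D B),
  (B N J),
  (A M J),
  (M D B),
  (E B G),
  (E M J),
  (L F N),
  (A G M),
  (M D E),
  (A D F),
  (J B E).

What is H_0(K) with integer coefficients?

Fix the vertex order A < B < D < E < F < G < J < L < M < N and write every simplex with vertices in increasing order. Then dim K = 2 and the simplices of K are:

  0-simplices (10): A, B, D, E, F, G, J, L, M, N
  1-simplices (30): AD, AF, AG, AJ, AL, AM, AN, BD, BE, BG, BJ, BM, BN, DE, DF, DM, DN, EF, EG, EJ, EM, FG, FL, FN, GM, GN, JL, JM, JN, LN
  2-simplices (20): ADF, ADN, AFL, AGM, AGN, AJL, AJM, BDM, BDN, BEG, BEJ, BGM, BJN, DEF, DEM, EFG, EJM, FGN, FLN, JLN

giving chain groups C_0 ≅ Z^10, C_1 ≅ Z^30, C_2 ≅ Z^20.

The boundary map ∂_1: C_1 → C_0 maps an edge to its endpoints' difference, ∂[p,q] = q − p. For instance
  ∂AG = G − A.
The 10×30 boundary matrix has rank 9 and Smith normal form diag(1,1,1,1,1,1,1,1,1).

∂_2: C_2 → C_1 maps a triangle to the signed sum of its edges. For instance
  ∂BDM = DM − BM + BD,
  ∂ADN = DN − AN + AD.
As a 30×20 matrix over Z this has rank 20, with invariant factors (1,1,1,1,1,1,1,1,1,1,1,1,1,1,1,1,1,1,1,2).

From H_k ≅ ker(∂_k) / im(∂_{k+1}) we obtain:

  H_0: rank C_0 − rank ∂_1 = 10 − 9 = 1, and the invariant factors of ∂_1 are all 1, so H_0 = Z.

H_0 = Z.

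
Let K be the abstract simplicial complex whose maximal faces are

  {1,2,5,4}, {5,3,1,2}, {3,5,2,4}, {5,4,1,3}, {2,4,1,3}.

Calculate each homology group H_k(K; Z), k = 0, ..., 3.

Fix the vertex order 1 < 2 < 3 < 4 < 5 and write every simplex with vertices in increasing order. Then dim K = 3 and the simplices of K are:

  0-simplices (5): [1], [2], [3], [4], [5]
  1-simplices (10): [1,2], [1,3], [1,4], [1,5], [2,3], [2,4], [2,5], [3,4], [3,5], [4,5]
  2-simplices (10): [1,2,3], [1,2,4], [1,2,5], [1,3,4], [1,3,5], [1,4,5], [2,3,4], [2,3,5], [2,4,5], [3,4,5]
  3-simplices (5): [1,2,3,4], [1,2,3,5], [1,2,4,5], [1,3,4,5], [2,3,4,5]

giving chain groups C_0 ≅ Z^5, C_1 ≅ Z^10, C_2 ≅ Z^10, C_3 ≅ Z^5.

∂_1: C_1 → C_0 is given by ∂[p,q] = [q] − [p]. For instance
  ∂[2,4] = [4] − [2].
As a 5×10 matrix over Z this has rank 4, with invariant factors (1,1,1,1).

The boundary map ∂_2: C_2 → C_1 maps a triangle to the signed sum of its edges. For instance
  ∂[1,4,5] = [4,5] − [1,5] + [1,4],
  ∂[3,4,5] = [4,5] − [3,5] + [3,4].
The 10×10 boundary matrix has rank 6 and Smith normal form diag(1,1,1,1,1,1).

∂_3: C_3 → C_2 sends each 3-simplex σ to the alternating sum Σ_i (−1)^i (σ with its i-th vertex removed). For instance
  ∂[2,3,4,5] = [3,4,5] − [2,4,5] + [2,3,5] − [2,3,4],
  ∂[1,3,4,5] = [3,4,5] − [1,4,5] + [1,3,5] − [1,3,4].
As a 10×5 matrix over Z this has rank 4, with invariant factors (1,1,1,1).

Now H_k = ker ∂_k / im ∂_{k+1}, so:

  H_0: rank C_0 − rank ∂_1 = 5 − 4 = 1, and the invariant factors of ∂_1 are all 1, so H_0 ≅ Z.
  H_1: rank ker ∂_1 − rank ∂_2 = (10 − 4) − 6 = 0, and the invariant factors of ∂_2 are all 1, so H_1 ≅ 0.
  H_2: rank ker ∂_2 − rank ∂_3 = (10 − 6) − 4 = 0, and the invariant factors of ∂_3 are all 1, so H_2 ≅ 0.
  H_3: rank ker ∂_3 − rank ∂_4 = (5 − 4) − 0 = 1, and there is no ∂_4, so H_3 ≅ Z.

H_0 = Z,  H_1 = 0,  H_2 = 0,  H_3 = Z.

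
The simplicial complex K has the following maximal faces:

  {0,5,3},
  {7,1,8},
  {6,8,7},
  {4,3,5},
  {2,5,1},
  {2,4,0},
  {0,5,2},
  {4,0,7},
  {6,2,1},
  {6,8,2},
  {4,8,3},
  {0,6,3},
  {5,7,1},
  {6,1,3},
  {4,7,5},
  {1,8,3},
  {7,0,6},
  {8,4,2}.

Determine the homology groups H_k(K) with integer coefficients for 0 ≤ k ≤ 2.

Fix the vertex order 0 < 1 < 2 < 3 < 4 < 5 < 6 < 7 < 8 and write every simplex with vertices in increasing order. Then dim K = 2 and the simplices of K are:

  0-simplices (9): [0], [1], [2], [3], [4], [5], [6], [7], [8]
  1-simplices (27): (27 of them)
  2-simplices (18): [0,2,4], [0,2,5], [0,3,5], [0,3,6], [0,4,7], [0,6,7], [1,2,5], [1,2,6], [1,3,6], [1,3,8], [1,5,7], [1,7,8], [2,4,8], [2,6,8], [3,4,5], [3,4,8], [4,5,7], [6,7,8]

so the chain groups are C_0 ≅ Z^9, C_1 ≅ Z^27, C_2 ≅ Z^18.

The boundary map ∂_1: C_1 → C_0 maps an edge to its endpoints' difference, ∂[p,q] = q − p.
As a 9×27 matrix over Z this has rank 8, with invariant factors (1,1,1,1,1,1,1,1).

∂_2: C_2 → C_1 sends each 2-simplex [p,q,r] to [q,r] − [p,r] + [p,q]. For instance
  ∂[1,7,8] = [7,8] − [1,8] + [1,7],
  ∂[1,5,7] = [5,7] − [1,7] + [1,5].
The resulting 27×18 matrix has rank 18, and its Smith normal form has invariant factors (1,1,1,1,1,1,1,1,1,1,1,1,1,1,1,1,1,2).

Reading off H_k = ker ∂_k / im ∂_{k+1}:

  H_0: rank C_0 − rank ∂_1 = 9 − 8 = 1, and the invariant factors of ∂_1 are all 1, so H_0 ≅ Z.
  H_1: rank ker ∂_1 − rank ∂_2 = (27 − 8) − 18 = 1, and ∂_2 has invariant factor 2 > 1, so H_1 ≅ Z ⊕ Z_2.
  H_2: rank ker ∂_2 − rank ∂_3 = (18 − 18) − 0 = 0, and there is no ∂_3, so H_2 ≅ 0.

H_0 = Z,  H_1 = Z ⊕ Z_2,  H_2 = 0.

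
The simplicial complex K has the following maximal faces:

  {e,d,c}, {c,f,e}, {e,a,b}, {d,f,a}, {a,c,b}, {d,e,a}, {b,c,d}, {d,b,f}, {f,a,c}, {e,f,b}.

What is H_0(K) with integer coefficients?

Order the vertices as a < b < c < d < e < f. Listing each simplex with vertices in this order, K has dimension 2 with simplices:

  0-simplices (6): a, b, c, d, e, f
  1-simplices (15): ab, ac, ad, ae, af, bc, bd, be, bf, cd, ce, cf, de, df, ef
  2-simplices (10): abc, abe, acf, ade, adf, bcd, bdf, bef, cde, cef

Hence C_0 ≅ Z^6, C_1 ≅ Z^15, C_2 ≅ Z^10.

Boundary ∂_1: C_1 → C_0 sends each edge [p,q] (with p < q) to q − p. For instance
  ∂bd = d − b.
The 6×15 boundary matrix has rank 5 and Smith normal form diag(1,1,1,1,1).

∂_2: C_2 → C_1 sends each 2-simplex [p,q,r] to [q,r] − [p,r] + [p,q]. For instance
  ∂bcd = cd − bd + bc,
  ∂bdf = df − bf + bd.
As a 15×10 matrix over Z this has rank 10, with invariant factors (1,1,1,1,1,1,1,1,1,2).

Now H_k = ker ∂_k / im ∂_{k+1}, so:

  H_0: rank C_0 − rank ∂_1 = 6 − 5 = 1, and the invariant factors of ∂_1 are all 1, so H_0 ≅ Z.

H_0 = Z.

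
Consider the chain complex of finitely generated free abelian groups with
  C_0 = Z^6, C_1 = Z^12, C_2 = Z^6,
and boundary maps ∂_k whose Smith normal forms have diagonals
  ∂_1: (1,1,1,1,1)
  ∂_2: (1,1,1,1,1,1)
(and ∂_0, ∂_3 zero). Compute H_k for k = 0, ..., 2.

H_0: b_0 = 6 − 0 − 5 = 1; torsion from ∂_1 factors > 1: none. So H_0 ≅ Z.
H_1: b_1 = 12 − 5 − 6 = 1; torsion from ∂_2 factors > 1: none. So H_1 ≅ Z.
H_2: b_2 = 6 − 6 − 0 = 0; torsion from ∂_3 factors > 1: none. So H_2 ≅ 0.

H_0 ≅ Z,  H_1 ≅ Z,  H_2 = 0.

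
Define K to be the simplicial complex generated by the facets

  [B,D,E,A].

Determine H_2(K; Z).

H_2 = 0.

K has 4 vertices, 6 edges, 4 triangles, 1 3-simplex.
rank ∂_2 = 3, rank ∂_3 = 1 ⇒ b_2 = 4 − 3 − 1 = 0; all invariant factors of ∂_3 are 1 so no torsion. So H_2 ≅ 0.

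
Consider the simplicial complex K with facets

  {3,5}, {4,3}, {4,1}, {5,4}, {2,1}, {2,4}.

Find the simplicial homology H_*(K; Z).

H_0 ≅ Z,  H_1 ≅ Z^2.

K has 5 vertices, 6 edges.
rank ∂_0 = 0, rank ∂_1 = 4 ⇒ b_0 = 5 − 0 − 4 = 1; all invariant factors of ∂_1 are 1 so no torsion. So H_0 = Z.
rank ∂_1 = 4, rank ∂_2 = 0 ⇒ b_1 = 6 − 4 − 0 = 2. So H_1 = Z^2.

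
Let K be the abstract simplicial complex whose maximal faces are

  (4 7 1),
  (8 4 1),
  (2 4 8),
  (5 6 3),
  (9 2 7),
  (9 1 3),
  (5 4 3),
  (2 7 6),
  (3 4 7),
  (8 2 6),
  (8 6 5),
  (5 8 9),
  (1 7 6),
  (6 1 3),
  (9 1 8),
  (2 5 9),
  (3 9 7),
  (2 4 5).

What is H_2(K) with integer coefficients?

Take the total order 1 < 2 < 3 < 4 < 5 < 6 < 7 < 8 < 9 on the vertex set. Then K (dimension 2) consists of the simplices:

  0-simplices (9): [1], [2], [3], [4], [5], [6], [7], [8], [9]
  1-simplices (27): (27 of them)
  2-simplices (18): [1,3,6], [1,3,9], [1,4,7], [1,4,8], [1,6,7], [1,8,9], [2,4,5], [2,4,8], [2,5,9], [2,6,7], [2,6,8], [2,7,9], [3,4,5], [3,4,7], [3,5,6], [3,7,9], [5,6,8], [5,8,9]

so the chain groups are C_0 ≅ Z^9, C_1 ≅ Z^27, C_2 ≅ Z^18.

∂_1: C_1 → C_0 sends each edge [p,q] (with p < q) to q − p. For instance
  ∂[1,4] = [4] − [1].
This gives a 9×27 integer matrix of rank 8; reducing to Smith normal form yields diagonal entries (1,1,1,1,1,1,1,1).

The boundary map ∂_2: C_2 → C_1 acts by ∂[p,q,r] = [q,r] − [p,r] + [p,q]. For instance
  ∂[1,8,9] = [8,9] − [1,9] + [1,8],
  ∂[1,3,9] = [3,9] − [1,9] + [1,3].
This gives a 27×18 integer matrix of rank 18; reducing to Smith normal form yields diagonal entries (1,1,1,1,1,1,1,1,1,1,1,1,1,1,1,1,1,2).

From H_k ≅ ker(∂_k) / im(∂_{k+1}) we obtain:

  H_2: rank ker ∂_2 − rank ∂_3 = (18 − 18) − 0 = 0, and there is no ∂_3, so H_2 ≅ 0.

(K is a triangulation of the Klein bottle.)

H_2 ≅ 0.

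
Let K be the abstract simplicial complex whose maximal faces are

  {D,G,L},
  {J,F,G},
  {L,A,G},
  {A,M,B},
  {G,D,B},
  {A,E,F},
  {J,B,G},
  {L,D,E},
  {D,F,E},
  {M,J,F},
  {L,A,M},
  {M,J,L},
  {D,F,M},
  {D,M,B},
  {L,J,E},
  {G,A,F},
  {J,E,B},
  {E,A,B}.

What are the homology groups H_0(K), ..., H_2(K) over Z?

H_0 = Z,  H_1 = Z^2,  H_2 = Z.

K has 9 vertices, 27 edges, 18 triangles.
rank ∂_0 = 0, rank ∂_1 = 8 ⇒ b_0 = 9 − 0 − 8 = 1; all invariant factors of ∂_1 are 1 so no torsion. So H_0 = Z.
rank ∂_1 = 8, rank ∂_2 = 17 ⇒ b_1 = 27 − 8 − 17 = 2; all invariant factors of ∂_2 are 1 so no torsion. So H_1 = Z^2.
rank ∂_2 = 17, rank ∂_3 = 0 ⇒ b_2 = 18 − 17 − 0 = 1. So H_2 = Z.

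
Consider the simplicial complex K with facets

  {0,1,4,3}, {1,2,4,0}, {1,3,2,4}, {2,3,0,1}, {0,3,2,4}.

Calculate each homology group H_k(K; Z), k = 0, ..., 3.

H_0 = Z,  H_1 = 0,  H_2 = 0,  H_3 = Z.

K has 5 vertices, 10 edges, 10 triangles, 5 3-simplices.
rank ∂_0 = 0, rank ∂_1 = 4 ⇒ b_0 = 5 − 0 − 4 = 1; all invariant factors of ∂_1 are 1 so no torsion. So H_0 = Z.
rank ∂_1 = 4, rank ∂_2 = 6 ⇒ b_1 = 10 − 4 − 6 = 0; all invariant factors of ∂_2 are 1 so no torsion. So H_1 = 0.
rank ∂_2 = 6, rank ∂_3 = 4 ⇒ b_2 = 10 − 6 − 4 = 0; all invariant factors of ∂_3 are 1 so no torsion. So H_2 = 0.
rank ∂_3 = 4, rank ∂_4 = 0 ⇒ b_3 = 5 − 4 − 0 = 1. So H_3 = Z.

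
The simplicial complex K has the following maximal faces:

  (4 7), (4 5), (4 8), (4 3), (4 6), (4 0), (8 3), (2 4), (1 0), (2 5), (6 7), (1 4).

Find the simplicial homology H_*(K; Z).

We work with the vertex ordering 0 < 1 < 2 < 3 < 4 < 5 < 6 < 7 < 8. The simplices of K, each written with vertices in increasing order, are:

  0-simplices (9): [0], [1], [2], [3], [4], [5], [6], [7], [8]
  1-simplices (12): [0,1], [0,4], [1,4], [2,4], [2,5], [3,4], [3,8], [4,5], [4,6], [4,7], [4,8], [6,7]

giving chain groups C_0 ≅ Z^9, C_1 ≅ Z^12.

Boundary ∂_1: C_1 → C_0 is given by ∂[p,q] = [q] − [p]. For instance
  ∂[4,5] = [5] − [4].
The 9×12 boundary matrix has rank 8 and Smith normal form diag(1,1,1,1,1,1,1,1).

From H_k ≅ ker(∂_k) / im(∂_{k+1}) we obtain:

  H_0: rank C_0 − rank ∂_1 = 9 − 8 = 1, and the invariant factors of ∂_1 are all 1, so H_0 ≅ Z.
  H_1: rank ker ∂_1 − rank ∂_2 = (12 − 8) − 0 = 4, and there is no ∂_2, so H_1 ≅ Z^4.

(K is a triangulation of a wedge of 4 circles.)

H_0 ≅ Z,  H_1 ≅ Z^4.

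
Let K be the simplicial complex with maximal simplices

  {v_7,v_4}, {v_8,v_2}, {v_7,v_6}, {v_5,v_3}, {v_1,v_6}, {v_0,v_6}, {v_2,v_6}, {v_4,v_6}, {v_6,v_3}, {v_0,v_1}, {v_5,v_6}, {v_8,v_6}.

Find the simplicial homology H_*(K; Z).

Take the total order v_0 < v_1 < v_2 < v_3 < v_4 < v_5 < v_6 < v_7 < v_8 on the vertex set. Then K (dimension 1) consists of the simplices:

  0-simplices (9): [v_0], [v_1], [v_2], [v_3], [v_4], [v_5], [v_6], [v_7], [v_8]
  1-simplices (12): [v_0,v_1], [v_0,v_6], [v_1,v_6], [v_2,v_6], [v_2,v_8], [v_3,v_5], [v_3,v_6], [v_4,v_6], [v_4,v_7], [v_5,v_6], [v_6,v_7], [v_6,v_8]

so the chain groups are C_0 ≅ Z^9, C_1 ≅ Z^12.

Boundary ∂_1: C_1 → C_0 sends each edge [p,q] (with p < q) to q − p. For instance
  ∂[v_4,v_6] = [v_6] − [v_4].
This gives a 9×12 integer matrix of rank 8; reducing to Smith normal form yields diagonal entries (1,1,1,1,1,1,1,1).

Now H_k = ker ∂_k / im ∂_{k+1}, so:

  H_0: rank C_0 − rank ∂_1 = 9 − 8 = 1, and the invariant factors of ∂_1 are all 1, so H_0 ≅ Z.
  H_1: rank ker ∂_1 − rank ∂_2 = (12 − 8) − 0 = 4, and there is no ∂_2, so H_1 ≅ Z^4.

(K is a triangulation of a wedge of 4 circles.)

H_0 ≅ Z,  H_1 ≅ Z^4.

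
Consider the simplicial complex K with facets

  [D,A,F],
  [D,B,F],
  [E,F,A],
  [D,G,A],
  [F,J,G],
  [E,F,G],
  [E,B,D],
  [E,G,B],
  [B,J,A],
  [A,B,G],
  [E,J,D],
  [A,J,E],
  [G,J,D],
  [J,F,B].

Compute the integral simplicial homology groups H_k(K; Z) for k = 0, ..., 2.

H_0 ≅ Z,  H_1 ≅ Z^2,  H_2 ≅ Z.

Fix the vertex order A < B < D < E < F < G < J and write every simplex with vertices in increasing order. Then dim K = 2 and the simplices of K are:

  0-simplices (7): A, B, D, E, F, G, J
  1-simplices (21): AB, AD, AE, AF, AG, AJ, BD, BE, BF, BG, BJ, DE, DF, DG, DJ, EF, EG, EJ, FG, FJ, GJ
  2-simplices (14): ABG, ABJ, ADF, ADG, AEF, AEJ, BDE, BDF, BEG, BFJ, DEJ, DGJ, EFG, FGJ

giving chain groups C_0 ≅ Z^7, C_1 ≅ Z^21, C_2 ≅ Z^14.

Boundary ∂_1: C_1 → C_0 sends each edge [p,q] (with p < q) to q − p.
The 7×21 boundary matrix has rank 6 and Smith normal form diag(1,1,1,1,1,1).

∂_2: C_2 → C_1 sends each 2-simplex [p,q,r] to [q,r] − [p,r] + [p,q]. For instance
  ∂AEF = EF − AF + AE,
  ∂EFG = FG − EG + EF.
The resulting 21×14 matrix has rank 13, and its Smith normal form has invariant factors (1,1,1,1,1,1,1,1,1,1,1,1,1).

Computing H_k = (kernel of ∂_k) / (image of ∂_{k+1}):

  H_0: rank C_0 − rank ∂_1 = 7 − 6 = 1, and the invariant factors of ∂_1 are all 1, so H_0 = Z.
  H_1: rank ker ∂_1 − rank ∂_2 = (21 − 6) − 13 = 2, and the invariant factors of ∂_2 are all 1, so H_1 = Z^2.
  H_2: rank ker ∂_2 − rank ∂_3 = (14 − 13) − 0 = 1, and there is no ∂_3, so H_2 = Z.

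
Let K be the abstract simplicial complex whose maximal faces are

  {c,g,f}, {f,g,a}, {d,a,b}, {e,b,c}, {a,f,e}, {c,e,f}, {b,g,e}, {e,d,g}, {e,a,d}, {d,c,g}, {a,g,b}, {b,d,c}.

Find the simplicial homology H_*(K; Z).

H_0 = Z,  H_1 = Z/2Z,  H_2 = 0.

We work with the vertex ordering a < b < c < d < e < f < g. The simplices of K, each written with vertices in increasing order, are:

  0-simplices (7): a, b, c, d, e, f, g
  1-simplices (18): ab, ad, ae, af, ag, bc, bd, be, bg, cd, ce, cf, cg, de, dg, ef, eg, fg
  2-simplices (12): abd, abg, ade, aef, afg, bcd, bce, beg, cdg, cef, cfg, deg

so the chain groups are C_0 ≅ Z^7, C_1 ≅ Z^18, C_2 ≅ Z^12.

The boundary map ∂_1: C_1 → C_0 maps an edge to its endpoints' difference, ∂[p,q] = q − p. For instance
  ∂dg = g − d.
The 7×18 boundary matrix has rank 6 and Smith normal form diag(1,1,1,1,1,1).

The boundary map ∂_2: C_2 → C_1 sends each 2-simplex [p,q,r] to [q,r] − [p,r] + [p,q]. For instance
  ∂ade = de − ae + ad,
  ∂cdg = dg − cg + cd.
The 18×12 boundary matrix has rank 12 and Smith normal form diag(1,1,1,1,1,1,1,1,1,1,1,2).

Now H_k = ker ∂_k / im ∂_{k+1}, so:

  H_0: rank C_0 − rank ∂_1 = 7 − 6 = 1, and the invariant factors of ∂_1 are all 1, so H_0 = Z.
  H_1: rank ker ∂_1 − rank ∂_2 = (18 − 6) − 12 = 0, and ∂_2 has invariant factor 2 > 1, so H_1 = Z/2Z.
  H_2: rank ker ∂_2 − rank ∂_3 = (12 − 12) − 0 = 0, and there is no ∂_3, so H_2 = 0.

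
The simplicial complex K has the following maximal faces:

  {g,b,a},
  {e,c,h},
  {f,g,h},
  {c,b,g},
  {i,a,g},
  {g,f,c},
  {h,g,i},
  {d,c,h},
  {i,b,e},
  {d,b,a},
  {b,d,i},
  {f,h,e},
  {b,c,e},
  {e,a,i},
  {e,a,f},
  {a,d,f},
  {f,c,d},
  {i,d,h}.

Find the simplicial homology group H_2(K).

H_2 = 0.

We work with the vertex ordering a < b < c < d < e < f < g < h < i. The simplices of K, each written with vertices in increasing order, are:

  0-simplices (9): a, b, c, d, e, f, g, h, i
  1-simplices (27): ab, ad, ae, af, ag, ai, bc, bd, be, bg, bi, cd, ce, cf, cg, ch, df, dh, di, ef, eh, ei, fg, fh, gh, gi, hi
  2-simplices (18): abd, abg, adf, aef, aei, agi, bce, bcg, bdi, bei, cdf, cdh, ceh, cfg, dhi, efh, fgh, ghi

so the chain groups are C_0 ≅ Z^9, C_1 ≅ Z^27, C_2 ≅ Z^18.

Boundary ∂_1: C_1 → C_0 is given by ∂[p,q] = [q] − [p]. For instance
  ∂ab = b − a.
As a 9×27 matrix over Z this has rank 8, with invariant factors (1,1,1,1,1,1,1,1).

∂_2: C_2 → C_1 acts by ∂[p,q,r] = [q,r] − [p,r] + [p,q]. For instance
  ∂cdf = df − cf + cd,
  ∂cdh = dh − ch + cd.
The 27×18 boundary matrix has rank 18 and Smith normal form diag(1,1,1,1,1,1,1,1,1,1,1,1,1,1,1,1,1,2).

From H_k ≅ ker(∂_k) / im(∂_{k+1}) we obtain:

  H_2: rank ker ∂_2 − rank ∂_3 = (18 − 18) − 0 = 0, and there is no ∂_3, so H_2 ≅ 0.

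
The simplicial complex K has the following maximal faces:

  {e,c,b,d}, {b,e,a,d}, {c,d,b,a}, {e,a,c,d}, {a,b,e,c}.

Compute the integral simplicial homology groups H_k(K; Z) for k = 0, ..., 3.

H_0 ≅ Z,  H_1 = 0,  H_2 = 0,  H_3 ≅ Z.

Fix the vertex order a < b < c < d < e and write every simplex with vertices in increasing order. Then dim K = 3 and the simplices of K are:

  0-simplices (5): a, b, c, d, e
  1-simplices (10): ab, ac, ad, ae, bc, bd, be, cd, ce, de
  2-simplices (10): abc, abd, abe, acd, ace, ade, bcd, bce, bde, cde
  3-simplices (5): abcd, abce, abde, acde, bcde

giving chain groups C_0 ≅ Z^5, C_1 ≅ Z^10, C_2 ≅ Z^10, C_3 ≅ Z^5.

The boundary map ∂_1: C_1 → C_0 maps an edge to its endpoints' difference, ∂[p,q] = q − p. For instance
  ∂ab = b − a.
The 5×10 boundary matrix has rank 4 and Smith normal form diag(1,1,1,1).

∂_2: C_2 → C_1 acts by ∂[p,q,r] = [q,r] − [p,r] + [p,q]. For instance
  ∂abe = be − ae + ab,
  ∂ace = ce − ae + ac.
This gives a 10×10 integer matrix of rank 6; reducing to Smith normal form yields diagonal entries (1,1,1,1,1,1).

∂_3: C_3 → C_2 sends each 3-simplex σ to the alternating sum Σ_i (−1)^i (σ with its i-th vertex removed). For instance
  ∂abce = bce − ace + abe − abc,
  ∂acde = cde − ade + ace − acd.
This gives a 10×5 integer matrix of rank 4; reducing to Smith normal form yields diagonal entries (1,1,1,1).

From H_k ≅ ker(∂_k) / im(∂_{k+1}) we obtain:

  H_0: rank C_0 − rank ∂_1 = 5 − 4 = 1, and the invariant factors of ∂_1 are all 1, so H_0 = Z.
  H_1: rank ker ∂_1 − rank ∂_2 = (10 − 4) − 6 = 0, and the invariant factors of ∂_2 are all 1, so H_1 = 0.
  H_2: rank ker ∂_2 − rank ∂_3 = (10 − 6) − 4 = 0, and the invariant factors of ∂_3 are all 1, so H_2 = 0.
  H_3: rank ker ∂_3 − rank ∂_4 = (5 − 4) − 0 = 1, and there is no ∂_4, so H_3 = Z.

As a check, the Euler characteristic is 5 − 10 + 10 − 5 = 0, which agrees with 1 − 0 + 0 − 1 = 0.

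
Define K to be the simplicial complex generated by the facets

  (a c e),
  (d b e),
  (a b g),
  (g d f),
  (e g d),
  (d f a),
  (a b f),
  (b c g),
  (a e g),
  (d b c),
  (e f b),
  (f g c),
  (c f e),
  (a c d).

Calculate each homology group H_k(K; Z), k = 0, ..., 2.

K has 7 vertices, 21 edges, 14 triangles.
rank ∂_0 = 0, rank ∂_1 = 6 ⇒ b_0 = 7 − 0 − 6 = 1; all invariant factors of ∂_1 are 1 so no torsion. So H_0 = Z.
rank ∂_1 = 6, rank ∂_2 = 13 ⇒ b_1 = 21 − 6 − 13 = 2; all invariant factors of ∂_2 are 1 so no torsion. So H_1 = Z^2.
rank ∂_2 = 13, rank ∂_3 = 0 ⇒ b_2 = 14 − 13 − 0 = 1. So H_2 = Z.

H_0 ≅ Z,  H_1 ≅ Z^2,  H_2 ≅ Z.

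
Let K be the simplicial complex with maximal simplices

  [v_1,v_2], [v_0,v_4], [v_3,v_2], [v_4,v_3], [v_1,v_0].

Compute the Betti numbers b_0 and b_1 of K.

Order the vertices as v_0 < v_1 < v_2 < v_3 < v_4. Listing each simplex with vertices in this order, K has dimension 1 with simplices:

  0-simplices (5): [v_0], [v_1], [v_2], [v_3], [v_4]
  1-simplices (5): [v_0,v_1], [v_0,v_4], [v_1,v_2], [v_2,v_3], [v_3,v_4]

so the chain groups are C_0 ≅ Z^5, C_1 ≅ Z^5.

Boundary ∂_1: C_1 → C_0 sends each edge [p,q] (with p < q) to q − p. For instance
  ∂[v_3,v_4] = [v_4] − [v_3].
The 5×5 boundary matrix has rank 4 and Smith normal form diag(1,1,1,1).

Reading off H_k = ker ∂_k / im ∂_{k+1}:

  H_0: rank C_0 − rank ∂_1 = 5 − 4 = 1, and the invariant factors of ∂_1 are all 1, so H_0 ≅ Z.
  H_1: rank ker ∂_1 − rank ∂_2 = (5 − 4) − 0 = 1, and there is no ∂_2, so H_1 ≅ Z.

Hence the Betti numbers are b_0 = 1, b_1 = 1.

b_0 = 1, b_1 = 1.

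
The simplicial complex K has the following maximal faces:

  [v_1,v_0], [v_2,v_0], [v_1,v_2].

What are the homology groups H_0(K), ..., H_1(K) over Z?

H_0 ≅ Z,  H_1 ≅ Z.

Take the total order v_0 < v_1 < v_2 on the vertex set. Then K (dimension 1) consists of the simplices:

  0-simplices (3): [v_0], [v_1], [v_2]
  1-simplices (3): [v_0,v_1], [v_0,v_2], [v_1,v_2]

giving chain groups C_0 ≅ Z^3, C_1 ≅ Z^3.

The boundary map ∂_1: C_1 → C_0 maps an edge to its endpoints' difference, ∂[p,q] = q − p. For instance
  ∂[v_0,v_1] = [v_1] − [v_0].
As a 3×3 matrix over Z this has rank 2, with invariant factors (1,1).

From H_k ≅ ker(∂_k) / im(∂_{k+1}) we obtain:

  H_0: rank C_0 − rank ∂_1 = 3 − 2 = 1, and the invariant factors of ∂_1 are all 1, so H_0 ≅ Z.
  H_1: rank ker ∂_1 − rank ∂_2 = (3 − 2) − 0 = 1, and there is no ∂_2, so H_1 ≅ Z.

As a check, the Euler characteristic is 3 − 3 = 0, which agrees with 1 − 1 = 0.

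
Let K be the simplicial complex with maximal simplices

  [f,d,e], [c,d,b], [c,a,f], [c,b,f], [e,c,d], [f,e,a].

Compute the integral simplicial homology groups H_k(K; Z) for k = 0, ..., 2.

H_0 = Z,  H_1 = Z,  H_2 = 0.

K has 6 vertices, 12 edges, 6 triangles.
rank ∂_0 = 0, rank ∂_1 = 5 ⇒ b_0 = 6 − 0 − 5 = 1; all invariant factors of ∂_1 are 1 so no torsion. So H_0 = Z.
rank ∂_1 = 5, rank ∂_2 = 6 ⇒ b_1 = 12 − 5 − 6 = 1; all invariant factors of ∂_2 are 1 so no torsion. So H_1 = Z.
rank ∂_2 = 6, rank ∂_3 = 0 ⇒ b_2 = 6 − 6 − 0 = 0. So H_2 = 0.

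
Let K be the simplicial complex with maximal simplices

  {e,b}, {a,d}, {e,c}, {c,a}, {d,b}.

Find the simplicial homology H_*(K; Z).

H_0 ≅ Z,  H_1 ≅ Z.

Order the vertices as a < b < c < d < e. Listing each simplex with vertices in this order, K has dimension 1 with simplices:

  0-simplices (5): a, b, c, d, e
  1-simplices (5): ac, ad, bd, be, ce

giving chain groups C_0 ≅ Z^5, C_1 ≅ Z^5.

The boundary map ∂_1: C_1 → C_0 maps an edge to its endpoints' difference, ∂[p,q] = q − p. For instance
  ∂bd = d − b.
This gives a 5×5 integer matrix of rank 4; reducing to Smith normal form yields diagonal entries (1,1,1,1).

Reading off H_k = ker ∂_k / im ∂_{k+1}:

  H_0: rank C_0 − rank ∂_1 = 5 − 4 = 1, and the invariant factors of ∂_1 are all 1, so H_0 = Z.
  H_1: rank ker ∂_1 − rank ∂_2 = (5 − 4) − 0 = 1, and there is no ∂_2, so H_1 = Z.

As a check, the Euler characteristic is 5 − 5 = 0, which agrees with 1 − 1 = 0.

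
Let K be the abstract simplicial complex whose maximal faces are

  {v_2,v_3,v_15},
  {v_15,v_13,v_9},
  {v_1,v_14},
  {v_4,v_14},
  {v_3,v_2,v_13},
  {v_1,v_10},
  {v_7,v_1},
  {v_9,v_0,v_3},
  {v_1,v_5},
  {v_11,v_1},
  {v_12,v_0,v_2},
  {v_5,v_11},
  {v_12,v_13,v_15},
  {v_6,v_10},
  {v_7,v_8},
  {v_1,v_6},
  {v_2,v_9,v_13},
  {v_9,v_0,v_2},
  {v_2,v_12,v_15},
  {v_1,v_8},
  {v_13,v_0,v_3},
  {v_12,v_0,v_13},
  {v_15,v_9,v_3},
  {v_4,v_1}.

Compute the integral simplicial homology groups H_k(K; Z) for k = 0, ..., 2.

Order the vertices as v_0 < v_1 < v_2 < v_3 < v_4 < v_5 < v_6 < v_7 < v_8 < v_9 < v_10 < v_11 < v_12 < v_13 < v_14 < v_15. Listing each simplex with vertices in this order, K has dimension 2 with simplices:

  0-simplices (16): [v_0], [v_1], [v_2], [v_3], [v_4], [v_5], [v_6], [v_7], [v_8], [v_9], [v_10], [v_11], [v_12], [v_13], [v_14], [v_15]
  1-simplices (30): (30 of them)
  2-simplices (12): (12 of them)

giving chain groups C_0 ≅ Z^16, C_1 ≅ Z^30, C_2 ≅ Z^12.

∂_1: C_1 → C_0 sends each edge [p,q] (with p < q) to q − p.
The 16×30 boundary matrix has rank 14 and Smith normal form diag(1,1,1,1,1,1,1,1,1,1,1,1,1,1).

Boundary ∂_2: C_2 → C_1 sends each 2-simplex [p,q,r] to [q,r] − [p,r] + [p,q]. For instance
  ∂[v_0,v_3,v_9] = [v_3,v_9] − [v_0,v_9] + [v_0,v_3],
  ∂[v_0,v_2,v_12] = [v_2,v_12] − [v_0,v_12] + [v_0,v_2].
This gives a 30×12 integer matrix of rank 12; reducing to Smith normal form yields diagonal entries (1,1,1,1,1,1,1,1,1,1,1,2).

Reading off H_k = ker ∂_k / im ∂_{k+1}:

  H_0: rank C_0 − rank ∂_1 = 16 − 14 = 2, and the invariant factors of ∂_1 are all 1, so H_0 = Z^2.
  H_1: rank ker ∂_1 − rank ∂_2 = (30 − 14) − 12 = 4, and ∂_2 has invariant factor 2 > 1, so H_1 = Z^4 ⊕ Z/2Z.
  H_2: rank ker ∂_2 − rank ∂_3 = (12 − 12) − 0 = 0, and there is no ∂_3, so H_2 = 0.

As a check, the Euler characteristic is 16 − 30 + 12 = -2, which agrees with 2 − 4 + 0 = -2.

H_0 = Z^2,  H_1 = Z^4 ⊕ Z/2Z,  H_2 = 0.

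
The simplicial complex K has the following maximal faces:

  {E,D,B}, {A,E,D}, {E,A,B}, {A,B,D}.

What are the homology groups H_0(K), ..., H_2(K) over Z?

We work with the vertex ordering A < B < D < E. The simplices of K, each written with vertices in increasing order, are:

  0-simplices (4): A, B, D, E
  1-simplices (6): AB, AD, AE, BD, BE, DE
  2-simplices (4): ABD, ABE, ADE, BDE

Hence C_0 ≅ Z^4, C_1 ≅ Z^6, C_2 ≅ Z^4.

The boundary map ∂_1: C_1 → C_0 sends each edge [p,q] (with p < q) to q − p. For instance
  ∂AD = D − A.
This gives a 4×6 integer matrix of rank 3; reducing to Smith normal form yields diagonal entries (1,1,1).

Boundary ∂_2: C_2 → C_1 acts by ∂[p,q,r] = [q,r] − [p,r] + [p,q]. For instance
  ∂ABD = BD − AD + AB,
  ∂ABE = BE − AE + AB.
As a 6×4 matrix over Z this has rank 3, with invariant factors (1,1,1).

Reading off H_k = ker ∂_k / im ∂_{k+1}:

  H_0: rank C_0 − rank ∂_1 = 4 − 3 = 1, and the invariant factors of ∂_1 are all 1, so H_0 = Z.
  H_1: rank ker ∂_1 − rank ∂_2 = (6 − 3) − 3 = 0, and the invariant factors of ∂_2 are all 1, so H_1 = 0.
  H_2: rank ker ∂_2 − rank ∂_3 = (4 − 3) − 0 = 1, and there is no ∂_3, so H_2 = Z.

(K is a triangulation of the 2-sphere S^2.)

H_0 = Z,  H_1 = 0,  H_2 = Z.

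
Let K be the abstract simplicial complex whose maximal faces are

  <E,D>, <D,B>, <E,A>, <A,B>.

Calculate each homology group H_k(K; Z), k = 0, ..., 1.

H_0 ≅ Z,  H_1 ≅ Z.

Take the total order A < B < D < E on the vertex set. Then K (dimension 1) consists of the simplices:

  0-simplices (4): A, B, D, E
  1-simplices (4): AB, AE, BD, DE

so the chain groups are C_0 ≅ Z^4, C_1 ≅ Z^4.

∂_1: C_1 → C_0 is given by ∂[p,q] = [q] − [p]. For instance
  ∂BD = D − B.
This gives a 4×4 integer matrix of rank 3; reducing to Smith normal form yields diagonal entries (1,1,1).

Reading off H_k = ker ∂_k / im ∂_{k+1}:

  H_0: rank C_0 − rank ∂_1 = 4 − 3 = 1, and the invariant factors of ∂_1 are all 1, so H_0 ≅ Z.
  H_1: rank ker ∂_1 − rank ∂_2 = (4 − 3) − 0 = 1, and there is no ∂_2, so H_1 ≅ Z.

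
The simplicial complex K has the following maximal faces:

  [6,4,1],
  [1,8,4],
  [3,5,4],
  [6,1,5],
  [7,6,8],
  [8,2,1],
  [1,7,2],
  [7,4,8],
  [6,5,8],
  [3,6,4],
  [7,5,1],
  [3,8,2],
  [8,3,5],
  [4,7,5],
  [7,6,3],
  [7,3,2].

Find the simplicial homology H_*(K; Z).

H_0 = Z,  H_1 = Z^2,  H_2 = Z.

Take the total order 1 < 2 < 3 < 4 < 5 < 6 < 7 < 8 on the vertex set. Then K (dimension 2) consists of the simplices:

  0-simplices (8): [1], [2], [3], [4], [5], [6], [7], [8]
  1-simplices (24): (24 of them)
  2-simplices (16): [1,2,7], [1,2,8], [1,4,6], [1,4,8], [1,5,6], [1,5,7], [2,3,7], [2,3,8], [3,4,5], [3,4,6], [3,5,8], [3,6,7], [4,5,7], [4,7,8], [5,6,8], [6,7,8]

Hence C_0 ≅ Z^8, C_1 ≅ Z^24, C_2 ≅ Z^16.

The boundary map ∂_1: C_1 → C_0 is given by ∂[p,q] = [q] − [p].
The 8×24 boundary matrix has rank 7 and Smith normal form diag(1,1,1,1,1,1,1).

Boundary ∂_2: C_2 → C_1 acts by ∂[p,q,r] = [q,r] − [p,r] + [p,q]. For instance
  ∂[1,5,7] = [5,7] − [1,7] + [1,5],
  ∂[1,5,6] = [5,6] − [1,6] + [1,5].
This gives a 24×16 integer matrix of rank 15; reducing to Smith normal form yields diagonal entries (1,1,1,1,1,1,1,1,1,1,1,1,1,1,1).

Computing H_k = (kernel of ∂_k) / (image of ∂_{k+1}):

  H_0: rank C_0 − rank ∂_1 = 8 − 7 = 1, and the invariant factors of ∂_1 are all 1, so H_0 = Z.
  H_1: rank ker ∂_1 − rank ∂_2 = (24 − 7) − 15 = 2, and the invariant factors of ∂_2 are all 1, so H_1 = Z^2.
  H_2: rank ker ∂_2 − rank ∂_3 = (16 − 15) − 0 = 1, and there is no ∂_3, so H_2 = Z.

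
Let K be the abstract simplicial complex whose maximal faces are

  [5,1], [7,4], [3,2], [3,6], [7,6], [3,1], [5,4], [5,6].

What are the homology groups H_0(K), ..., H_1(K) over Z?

H_0 ≅ Z,  H_1 ≅ Z^2.

Take the total order 1 < 2 < 3 < 4 < 5 < 6 < 7 on the vertex set. Then K (dimension 1) consists of the simplices:

  0-simplices (7): [1], [2], [3], [4], [5], [6], [7]
  1-simplices (8): [1,3], [1,5], [2,3], [3,6], [4,5], [4,7], [5,6], [6,7]

giving chain groups C_0 ≅ Z^7, C_1 ≅ Z^8.

∂_1: C_1 → C_0 sends each edge [p,q] (with p < q) to q − p.
The 7×8 boundary matrix has rank 6 and Smith normal form diag(1,1,1,1,1,1).

Reading off H_k = ker ∂_k / im ∂_{k+1}:

  H_0: rank C_0 − rank ∂_1 = 7 − 6 = 1, and the invariant factors of ∂_1 are all 1, so H_0 = Z.
  H_1: rank ker ∂_1 − rank ∂_2 = (8 − 6) − 0 = 2, and there is no ∂_2, so H_1 = Z^2.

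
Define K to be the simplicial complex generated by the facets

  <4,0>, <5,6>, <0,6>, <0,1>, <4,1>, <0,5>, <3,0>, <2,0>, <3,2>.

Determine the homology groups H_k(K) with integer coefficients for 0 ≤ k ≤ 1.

K has 7 vertices, 9 edges.
rank ∂_0 = 0, rank ∂_1 = 6 ⇒ b_0 = 7 − 0 − 6 = 1; all invariant factors of ∂_1 are 1 so no torsion. So H_0 ≅ Z.
rank ∂_1 = 6, rank ∂_2 = 0 ⇒ b_1 = 9 − 6 − 0 = 3. So H_1 ≅ Z^3.

H_0 = Z,  H_1 = Z^3.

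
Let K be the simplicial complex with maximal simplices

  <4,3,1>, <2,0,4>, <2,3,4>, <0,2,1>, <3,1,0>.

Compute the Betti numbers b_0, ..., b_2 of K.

Order the vertices as 0 < 1 < 2 < 3 < 4. Listing each simplex with vertices in this order, K has dimension 2 with simplices:

  0-simplices (5): [0], [1], [2], [3], [4]
  1-simplices (10): [0,1], [0,2], [0,3], [0,4], [1,2], [1,3], [1,4], [2,3], [2,4], [3,4]
  2-simplices (5): [0,1,2], [0,1,3], [0,2,4], [1,3,4], [2,3,4]

Hence C_0 ≅ Z^5, C_1 ≅ Z^10, C_2 ≅ Z^5.

The boundary map ∂_1: C_1 → C_0 sends each edge [p,q] (with p < q) to q − p. For instance
  ∂[1,2] = [2] − [1].
The resulting 5×10 matrix has rank 4, and its Smith normal form has invariant factors (1,1,1,1).

∂_2: C_2 → C_1 maps a triangle to the signed sum of its edges. For instance
  ∂[0,2,4] = [2,4] − [0,4] + [0,2],
  ∂[2,3,4] = [3,4] − [2,4] + [2,3].
This gives a 10×5 integer matrix of rank 5; reducing to Smith normal form yields diagonal entries (1,1,1,1,1).

Reading off H_k = ker ∂_k / im ∂_{k+1}:

  H_0: rank C_0 − rank ∂_1 = 5 − 4 = 1, and the invariant factors of ∂_1 are all 1, so H_0 ≅ Z.
  H_1: rank ker ∂_1 − rank ∂_2 = (10 − 4) − 5 = 1, and the invariant factors of ∂_2 are all 1, so H_1 ≅ Z.
  H_2: rank ker ∂_2 − rank ∂_3 = (5 − 5) − 0 = 0, and there is no ∂_3, so H_2 ≅ 0.

(K is a triangulation of the Möbius band.)

Hence the Betti numbers are b_0 = 1, b_1 = 1, b_2 = 0.

b_0 = 1, b_1 = 1, b_2 = 0.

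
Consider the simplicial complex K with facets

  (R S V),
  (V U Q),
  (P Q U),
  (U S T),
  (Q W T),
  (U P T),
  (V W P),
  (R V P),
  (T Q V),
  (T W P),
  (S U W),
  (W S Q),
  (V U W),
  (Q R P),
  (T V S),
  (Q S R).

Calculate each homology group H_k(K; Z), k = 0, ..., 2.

H_0 ≅ Z,  H_1 ≅ Z^2,  H_2 ≅ Z.

We work with the vertex ordering P < Q < R < S < T < U < V < W. The simplices of K, each written with vertices in increasing order, are:

  0-simplices (8): P, Q, R, S, T, U, V, W
  1-simplices (24): PQ, PR, PT, PU, PV, PW, QR, QS, QT, QU, QV, QW, RS, RV, ST, SU, SV, SW, TU, TV, TW, UV, UW, VW
  2-simplices (16): PQR, PQU, PRV, PTU, PTW, PVW, QRS, QSW, QTV, QTW, QUV, RSV, STU, STV, SUW, UVW

so the chain groups are C_0 ≅ Z^8, C_1 ≅ Z^24, C_2 ≅ Z^16.

Boundary ∂_1: C_1 → C_0 is given by ∂[p,q] = [q] − [p]. For instance
  ∂QR = R − Q.
The resulting 8×24 matrix has rank 7, and its Smith normal form has invariant factors (1,1,1,1,1,1,1).

The boundary map ∂_2: C_2 → C_1 acts by ∂[p,q,r] = [q,r] − [p,r] + [p,q]. For instance
  ∂QTW = TW − QW + QT,
  ∂PRV = RV − PV + PR.
This gives a 24×16 integer matrix of rank 15; reducing to Smith normal form yields diagonal entries (1,1,1,1,1,1,1,1,1,1,1,1,1,1,1).

Reading off H_k = ker ∂_k / im ∂_{k+1}:

  H_0: rank C_0 − rank ∂_1 = 8 − 7 = 1, and the invariant factors of ∂_1 are all 1, so H_0 = Z.
  H_1: rank ker ∂_1 − rank ∂_2 = (24 − 7) − 15 = 2, and the invariant factors of ∂_2 are all 1, so H_1 = Z^2.
  H_2: rank ker ∂_2 − rank ∂_3 = (16 − 15) − 0 = 1, and there is no ∂_3, so H_2 = Z.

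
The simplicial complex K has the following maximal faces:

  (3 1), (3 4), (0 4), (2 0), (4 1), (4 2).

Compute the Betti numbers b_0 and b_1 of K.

Order the vertices as 0 < 1 < 2 < 3 < 4. Listing each simplex with vertices in this order, K has dimension 1 with simplices:

  0-simplices (5): [0], [1], [2], [3], [4]
  1-simplices (6): [0,2], [0,4], [1,3], [1,4], [2,4], [3,4]

so the chain groups are C_0 ≅ Z^5, C_1 ≅ Z^6.

The boundary map ∂_1: C_1 → C_0 sends each edge [p,q] (with p < q) to q − p. For instance
  ∂[1,3] = [3] − [1].
This gives a 5×6 integer matrix of rank 4; reducing to Smith normal form yields diagonal entries (1,1,1,1).

Now H_k = ker ∂_k / im ∂_{k+1}, so:

  H_0: rank C_0 − rank ∂_1 = 5 − 4 = 1, and the invariant factors of ∂_1 are all 1, so H_0 ≅ Z.
  H_1: rank ker ∂_1 − rank ∂_2 = (6 − 4) − 0 = 2, and there is no ∂_2, so H_1 ≅ Z^2.

Hence the Betti numbers are b_0 = 1, b_1 = 2.

b_0 = 1, b_1 = 2.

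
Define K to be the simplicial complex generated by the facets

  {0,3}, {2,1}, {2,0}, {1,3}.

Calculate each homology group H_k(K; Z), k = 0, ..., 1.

H_0 ≅ Z,  H_1 ≅ Z.

K has 4 vertices, 4 edges.
rank ∂_0 = 0, rank ∂_1 = 3 ⇒ b_0 = 4 − 0 − 3 = 1; all invariant factors of ∂_1 are 1 so no torsion. So H_0 ≅ Z.
rank ∂_1 = 3, rank ∂_2 = 0 ⇒ b_1 = 4 − 3 − 0 = 1. So H_1 ≅ Z.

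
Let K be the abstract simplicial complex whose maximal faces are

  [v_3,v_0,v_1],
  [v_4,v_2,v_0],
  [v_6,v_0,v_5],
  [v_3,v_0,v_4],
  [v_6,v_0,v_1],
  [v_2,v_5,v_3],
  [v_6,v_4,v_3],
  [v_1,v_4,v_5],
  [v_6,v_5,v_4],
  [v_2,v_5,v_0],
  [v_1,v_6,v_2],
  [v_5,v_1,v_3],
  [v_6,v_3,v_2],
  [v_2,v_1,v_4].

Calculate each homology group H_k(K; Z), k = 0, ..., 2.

H_0 ≅ Z,  H_1 ≅ Z^2,  H_2 ≅ Z.

Take the total order v_0 < v_1 < v_2 < v_3 < v_4 < v_5 < v_6 on the vertex set. Then K (dimension 2) consists of the simplices:

  0-simplices (7): [v_0], [v_1], [v_2], [v_3], [v_4], [v_5], [v_6]
  1-simplices (21): (21 of them)
  2-simplices (14): (14 of them)

giving chain groups C_0 ≅ Z^7, C_1 ≅ Z^21, C_2 ≅ Z^14.

Boundary ∂_1: C_1 → C_0 is given by ∂[p,q] = [q] − [p].
As a 7×21 matrix over Z this has rank 6, with invariant factors (1,1,1,1,1,1).

Boundary ∂_2: C_2 → C_1 acts by ∂[p,q,r] = [q,r] − [p,r] + [p,q]. For instance
  ∂[v_0,v_2,v_4] = [v_2,v_4] − [v_0,v_4] + [v_0,v_2],
  ∂[v_0,v_1,v_3] = [v_1,v_3] − [v_0,v_3] + [v_0,v_1].
As a 21×14 matrix over Z this has rank 13, with invariant factors (1,1,1,1,1,1,1,1,1,1,1,1,1).

From H_k ≅ ker(∂_k) / im(∂_{k+1}) we obtain:

  H_0: rank C_0 − rank ∂_1 = 7 − 6 = 1, and the invariant factors of ∂_1 are all 1, so H_0 ≅ Z.
  H_1: rank ker ∂_1 − rank ∂_2 = (21 − 6) − 13 = 2, and the invariant factors of ∂_2 are all 1, so H_1 ≅ Z^2.
  H_2: rank ker ∂_2 − rank ∂_3 = (14 − 13) − 0 = 1, and there is no ∂_3, so H_2 ≅ Z.

As a check, the Euler characteristic is 7 − 21 + 14 = 0, which agrees with 1 − 2 + 1 = 0.
(K is a triangulation of the torus T^2.)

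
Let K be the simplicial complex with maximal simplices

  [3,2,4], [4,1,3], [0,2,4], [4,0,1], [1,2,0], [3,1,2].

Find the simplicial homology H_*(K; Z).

H_0 = Z,  H_1 = 0,  H_2 = Z.

K has 5 vertices, 9 edges, 6 triangles.
rank ∂_0 = 0, rank ∂_1 = 4 ⇒ b_0 = 5 − 0 − 4 = 1; all invariant factors of ∂_1 are 1 so no torsion. So H_0 = Z.
rank ∂_1 = 4, rank ∂_2 = 5 ⇒ b_1 = 9 − 4 − 5 = 0; all invariant factors of ∂_2 are 1 so no torsion. So H_1 = 0.
rank ∂_2 = 5, rank ∂_3 = 0 ⇒ b_2 = 6 − 5 − 0 = 1. So H_2 = Z.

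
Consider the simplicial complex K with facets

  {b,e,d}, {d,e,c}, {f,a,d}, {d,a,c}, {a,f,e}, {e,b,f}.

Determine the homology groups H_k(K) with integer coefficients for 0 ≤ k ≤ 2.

H_0 ≅ Z,  H_1 ≅ Z,  H_2 = 0.

Order the vertices as a < b < c < d < e < f. Listing each simplex with vertices in this order, K has dimension 2 with simplices:

  0-simplices (6): a, b, c, d, e, f
  1-simplices (12): ac, ad, ae, af, bd, be, bf, cd, ce, de, df, ef
  2-simplices (6): acd, adf, aef, bde, bef, cde

giving chain groups C_0 ≅ Z^6, C_1 ≅ Z^12, C_2 ≅ Z^6.

The boundary map ∂_1: C_1 → C_0 sends each edge [p,q] (with p < q) to q − p.
This gives a 6×12 integer matrix of rank 5; reducing to Smith normal form yields diagonal entries (1,1,1,1,1).

∂_2: C_2 → C_1 sends each 2-simplex [p,q,r] to [q,r] − [p,r] + [p,q]. For instance
  ∂aef = ef − af + ae,
  ∂bef = ef − bf + be.
As a 12×6 matrix over Z this has rank 6, with invariant factors (1,1,1,1,1,1).

From H_k ≅ ker(∂_k) / im(∂_{k+1}) we obtain:

  H_0: rank C_0 − rank ∂_1 = 6 − 5 = 1, and the invariant factors of ∂_1 are all 1, so H_0 ≅ Z.
  H_1: rank ker ∂_1 − rank ∂_2 = (12 − 5) − 6 = 1, and the invariant factors of ∂_2 are all 1, so H_1 ≅ Z.
  H_2: rank ker ∂_2 − rank ∂_3 = (6 − 6) − 0 = 0, and there is no ∂_3, so H_2 ≅ 0.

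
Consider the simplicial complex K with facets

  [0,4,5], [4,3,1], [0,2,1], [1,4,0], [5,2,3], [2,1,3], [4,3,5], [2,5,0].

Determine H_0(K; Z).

H_0 ≅ Z.

Fix the vertex order 0 < 1 < 2 < 3 < 4 < 5 and write every simplex with vertices in increasing order. Then dim K = 2 and the simplices of K are:

  0-simplices (6): [0], [1], [2], [3], [4], [5]
  1-simplices (12): [0,1], [0,2], [0,4], [0,5], [1,2], [1,3], [1,4], [2,3], [2,5], [3,4], [3,5], [4,5]
  2-simplices (8): [0,1,2], [0,1,4], [0,2,5], [0,4,5], [1,2,3], [1,3,4], [2,3,5], [3,4,5]

giving chain groups C_0 ≅ Z^6, C_1 ≅ Z^12, C_2 ≅ Z^8.

The boundary map ∂_1: C_1 → C_0 maps an edge to its endpoints' difference, ∂[p,q] = q − p. For instance
  ∂[1,3] = [3] − [1].
As a 6×12 matrix over Z this has rank 5, with invariant factors (1,1,1,1,1).

The boundary map ∂_2: C_2 → C_1 maps a triangle to the signed sum of its edges. For instance
  ∂[0,1,2] = [1,2] − [0,2] + [0,1],
  ∂[0,1,4] = [1,4] − [0,4] + [0,1].
As a 12×8 matrix over Z this has rank 7, with invariant factors (1,1,1,1,1,1,1).

From H_k ≅ ker(∂_k) / im(∂_{k+1}) we obtain:

  H_0: rank C_0 − rank ∂_1 = 6 − 5 = 1, and the invariant factors of ∂_1 are all 1, so H_0 ≅ Z.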